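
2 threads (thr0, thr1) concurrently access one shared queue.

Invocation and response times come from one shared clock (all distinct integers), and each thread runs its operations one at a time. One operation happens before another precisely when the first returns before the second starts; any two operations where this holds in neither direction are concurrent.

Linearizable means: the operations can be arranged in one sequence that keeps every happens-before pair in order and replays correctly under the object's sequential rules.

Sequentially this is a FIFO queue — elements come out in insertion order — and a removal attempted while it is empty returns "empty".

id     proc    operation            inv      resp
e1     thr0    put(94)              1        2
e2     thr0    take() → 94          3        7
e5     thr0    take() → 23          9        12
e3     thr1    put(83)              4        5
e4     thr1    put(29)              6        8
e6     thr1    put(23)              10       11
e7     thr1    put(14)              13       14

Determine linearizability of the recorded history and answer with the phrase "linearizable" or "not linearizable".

not linearizable

through event 11 a valid linearization exists; event 12 (e5 responding at time 12) ends that
6 completed operations, 6 real-time-consistent orders — every queue replay fails
sample order e1, e2, e3, e4, e5, e6 stalls at step 5 — e5 take() → 23 has no legal effect
sample order e1, e2, e3, e4, e6, e5 stalls at step 6 — e5 take() → 23 has no legal effect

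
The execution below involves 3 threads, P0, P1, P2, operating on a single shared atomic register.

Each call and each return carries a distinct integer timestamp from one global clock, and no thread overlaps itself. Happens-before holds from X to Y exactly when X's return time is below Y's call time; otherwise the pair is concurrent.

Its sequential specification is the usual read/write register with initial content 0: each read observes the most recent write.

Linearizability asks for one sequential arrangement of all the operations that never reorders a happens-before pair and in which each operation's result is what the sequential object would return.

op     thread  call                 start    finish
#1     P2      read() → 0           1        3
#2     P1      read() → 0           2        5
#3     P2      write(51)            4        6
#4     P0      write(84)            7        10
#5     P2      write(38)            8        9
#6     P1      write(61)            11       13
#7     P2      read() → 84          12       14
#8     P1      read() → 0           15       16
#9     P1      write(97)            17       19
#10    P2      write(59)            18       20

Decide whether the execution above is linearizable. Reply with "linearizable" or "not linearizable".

the violation lands at event 16, #8's response at time 16: events 1..15 linearize, events 1..16 do not
real-time-consistent orders of the 8 completed operations: 12 — all fail the atomic register replay
sample order #1, #2, #3, #4, #5, #6, #7, #8 stalls at step 7 — #7 read() → 84 has no legal effect
sample order #1, #2, #3, #4, #5, #7, #6, #8 stalls at step 6 — #7 read() → 84 has no legal effect

not linearizable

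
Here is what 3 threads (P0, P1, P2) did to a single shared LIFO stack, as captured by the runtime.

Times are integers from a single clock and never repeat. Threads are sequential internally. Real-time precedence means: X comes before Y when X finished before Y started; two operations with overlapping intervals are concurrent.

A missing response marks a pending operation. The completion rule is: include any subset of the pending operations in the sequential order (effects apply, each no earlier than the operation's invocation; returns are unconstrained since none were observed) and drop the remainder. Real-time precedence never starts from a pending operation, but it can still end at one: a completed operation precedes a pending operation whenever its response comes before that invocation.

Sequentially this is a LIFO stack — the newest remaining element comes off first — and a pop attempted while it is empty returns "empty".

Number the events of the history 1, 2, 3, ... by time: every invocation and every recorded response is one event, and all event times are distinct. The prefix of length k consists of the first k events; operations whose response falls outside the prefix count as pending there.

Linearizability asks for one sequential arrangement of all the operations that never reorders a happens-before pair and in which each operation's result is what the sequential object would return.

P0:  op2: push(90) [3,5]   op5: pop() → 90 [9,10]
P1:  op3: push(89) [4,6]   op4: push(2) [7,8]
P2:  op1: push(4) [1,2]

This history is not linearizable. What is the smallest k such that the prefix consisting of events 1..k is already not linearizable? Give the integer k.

10

events 1..9 are linearizable, e.g. via op1, op2, op3, op4:
after step 1 (op1 push(4)): stack <4>
after step 2 (op2 push(90)): stack <4,90>
after step 3 (op3 push(89)): stack <4,90,89>
after step 4 (op4 push(2)): stack <4,90,89,2>
once event 10 joins (op5's response, time 10), exhaustive search finds no witness
sample order op1, op2, op3, op4, op5 stalls at step 5 — op5 pop() → 90 has no legal effect
sample order op1, op3, op2, op4, op5 stalls at step 5 — op5 pop() → 90 has no legal effect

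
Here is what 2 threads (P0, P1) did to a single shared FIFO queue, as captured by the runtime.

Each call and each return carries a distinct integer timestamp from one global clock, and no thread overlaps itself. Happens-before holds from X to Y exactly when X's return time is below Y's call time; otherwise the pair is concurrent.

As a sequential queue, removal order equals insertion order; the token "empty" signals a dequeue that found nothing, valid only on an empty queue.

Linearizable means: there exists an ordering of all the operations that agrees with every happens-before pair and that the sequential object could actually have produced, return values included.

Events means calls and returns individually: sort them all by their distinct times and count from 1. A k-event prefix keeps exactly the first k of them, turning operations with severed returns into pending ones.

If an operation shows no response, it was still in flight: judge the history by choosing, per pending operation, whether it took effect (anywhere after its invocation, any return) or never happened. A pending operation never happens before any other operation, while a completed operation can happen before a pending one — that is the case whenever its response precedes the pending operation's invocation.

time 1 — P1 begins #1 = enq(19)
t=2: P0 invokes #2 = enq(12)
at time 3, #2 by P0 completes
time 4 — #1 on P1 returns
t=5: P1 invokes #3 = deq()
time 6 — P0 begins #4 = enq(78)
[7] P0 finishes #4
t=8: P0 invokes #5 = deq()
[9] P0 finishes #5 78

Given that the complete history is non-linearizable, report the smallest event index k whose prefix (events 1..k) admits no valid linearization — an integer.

events 1..8 are still linearizable — one witness is #1, #2, #3, #4:
1. #1 enq(19), leaving queue <19>
2. #2 enq(12), leaving queue <19,12>
3. #3 deq() (pending, included), leaving queue <12>
4. #4 enq(78), leaving queue <12,78>
at event 9 (#5's time-9 response) nothing linearizes any more
including or dropping the 1 pending operation (#3) in any combination fails
sample order #1, #2, #4, #5 (pending dropped) stalls at step 4 — #5 deq() → 78 has no legal effect
sample order #2, #1, #4, #5 (pending dropped) stalls at step 4 — #5 deq() → 78 has no legal effect

9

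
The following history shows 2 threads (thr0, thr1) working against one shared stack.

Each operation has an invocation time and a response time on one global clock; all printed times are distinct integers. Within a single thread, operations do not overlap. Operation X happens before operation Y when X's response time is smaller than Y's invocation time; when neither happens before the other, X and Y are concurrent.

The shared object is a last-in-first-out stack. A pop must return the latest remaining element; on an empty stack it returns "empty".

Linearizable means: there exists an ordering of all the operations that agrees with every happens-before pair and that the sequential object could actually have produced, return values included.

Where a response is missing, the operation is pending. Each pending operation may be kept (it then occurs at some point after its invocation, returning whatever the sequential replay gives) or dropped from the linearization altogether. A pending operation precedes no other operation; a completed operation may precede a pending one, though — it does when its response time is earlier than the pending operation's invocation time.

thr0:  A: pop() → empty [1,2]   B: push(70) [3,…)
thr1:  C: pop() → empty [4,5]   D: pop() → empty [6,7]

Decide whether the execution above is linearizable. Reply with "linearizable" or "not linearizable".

linearizable

a witness: A, C, D
after step 1 (A pop() → empty): stack <>
after step 2 (C pop() → empty): stack <>
after step 3 (D pop() → empty): stack <>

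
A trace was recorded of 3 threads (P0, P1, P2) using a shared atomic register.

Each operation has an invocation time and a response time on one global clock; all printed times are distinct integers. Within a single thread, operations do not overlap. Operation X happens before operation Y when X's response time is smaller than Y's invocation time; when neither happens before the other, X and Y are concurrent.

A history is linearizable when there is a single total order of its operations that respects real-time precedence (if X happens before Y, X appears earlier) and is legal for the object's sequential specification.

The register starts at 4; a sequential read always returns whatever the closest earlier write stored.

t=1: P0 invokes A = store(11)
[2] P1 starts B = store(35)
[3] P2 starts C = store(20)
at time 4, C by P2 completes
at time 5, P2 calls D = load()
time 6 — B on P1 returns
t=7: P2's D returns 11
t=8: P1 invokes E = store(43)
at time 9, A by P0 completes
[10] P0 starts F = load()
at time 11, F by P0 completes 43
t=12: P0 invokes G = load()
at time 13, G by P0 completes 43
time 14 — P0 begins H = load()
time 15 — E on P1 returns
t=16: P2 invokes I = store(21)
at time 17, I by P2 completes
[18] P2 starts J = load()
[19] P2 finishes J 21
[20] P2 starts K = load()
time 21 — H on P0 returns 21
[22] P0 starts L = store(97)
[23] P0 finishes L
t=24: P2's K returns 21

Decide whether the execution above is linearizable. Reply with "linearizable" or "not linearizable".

a witness: B, C, A, D, E, F, G, I, H, J, K, L
1. B store(35), leaving value 35
2. C store(20), leaving value 20
3. A store(11), leaving value 11
4. D load() → 11, leaving value 11
5. E store(43), leaving value 43
6. F load() → 43, leaving value 43
7. G load() → 43, leaving value 43
8. I store(21), leaving value 21
9. H load() → 21, leaving value 21
10. J load() → 21, leaving value 21
11. K load() → 21, leaving value 21
12. L store(97), leaving value 97

linearizable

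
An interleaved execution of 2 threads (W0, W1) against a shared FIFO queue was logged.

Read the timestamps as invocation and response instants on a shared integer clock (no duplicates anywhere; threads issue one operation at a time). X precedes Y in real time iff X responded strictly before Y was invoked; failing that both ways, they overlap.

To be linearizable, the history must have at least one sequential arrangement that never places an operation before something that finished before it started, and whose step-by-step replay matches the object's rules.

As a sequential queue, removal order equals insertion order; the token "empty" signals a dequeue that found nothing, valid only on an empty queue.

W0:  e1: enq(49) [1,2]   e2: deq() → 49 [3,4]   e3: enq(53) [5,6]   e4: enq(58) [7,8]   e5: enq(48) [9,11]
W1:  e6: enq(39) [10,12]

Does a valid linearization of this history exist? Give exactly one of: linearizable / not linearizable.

linearizable

one valid linearization: e1, e2, e3, e4, e5, e6
1. e1 enq(49), leaving queue <49>
2. e2 deq() → 49, leaving queue <>
3. e3 enq(53), leaving queue <53>
4. e4 enq(58), leaving queue <53,58>
5. e5 enq(48), leaving queue <53,58,48>
6. e6 enq(39), leaving queue <53,58,48,39>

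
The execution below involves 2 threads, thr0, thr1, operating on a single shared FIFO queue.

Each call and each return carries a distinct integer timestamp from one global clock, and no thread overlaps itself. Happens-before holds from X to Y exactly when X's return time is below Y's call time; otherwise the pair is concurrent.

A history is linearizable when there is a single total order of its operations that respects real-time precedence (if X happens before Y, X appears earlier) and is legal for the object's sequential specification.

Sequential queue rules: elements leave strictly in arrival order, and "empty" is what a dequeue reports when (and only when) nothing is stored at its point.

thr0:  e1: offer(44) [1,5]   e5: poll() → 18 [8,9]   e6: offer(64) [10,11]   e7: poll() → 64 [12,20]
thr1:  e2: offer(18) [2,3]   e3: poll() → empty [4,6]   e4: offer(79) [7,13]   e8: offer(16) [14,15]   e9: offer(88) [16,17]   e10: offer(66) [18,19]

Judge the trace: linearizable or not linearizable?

events 1..5 are fine; event 6 — the response of e3 at time 6 — makes the prefix non-linearizable
3 completed operations, 3 real-time-consistent orders — every FIFO queue replay fails
for example e1, e2, e3 fails at step 3: e3 poll() → empty is not legal there
for example e2, e1, e3 fails at step 3: e3 poll() → empty is not legal there

not linearizable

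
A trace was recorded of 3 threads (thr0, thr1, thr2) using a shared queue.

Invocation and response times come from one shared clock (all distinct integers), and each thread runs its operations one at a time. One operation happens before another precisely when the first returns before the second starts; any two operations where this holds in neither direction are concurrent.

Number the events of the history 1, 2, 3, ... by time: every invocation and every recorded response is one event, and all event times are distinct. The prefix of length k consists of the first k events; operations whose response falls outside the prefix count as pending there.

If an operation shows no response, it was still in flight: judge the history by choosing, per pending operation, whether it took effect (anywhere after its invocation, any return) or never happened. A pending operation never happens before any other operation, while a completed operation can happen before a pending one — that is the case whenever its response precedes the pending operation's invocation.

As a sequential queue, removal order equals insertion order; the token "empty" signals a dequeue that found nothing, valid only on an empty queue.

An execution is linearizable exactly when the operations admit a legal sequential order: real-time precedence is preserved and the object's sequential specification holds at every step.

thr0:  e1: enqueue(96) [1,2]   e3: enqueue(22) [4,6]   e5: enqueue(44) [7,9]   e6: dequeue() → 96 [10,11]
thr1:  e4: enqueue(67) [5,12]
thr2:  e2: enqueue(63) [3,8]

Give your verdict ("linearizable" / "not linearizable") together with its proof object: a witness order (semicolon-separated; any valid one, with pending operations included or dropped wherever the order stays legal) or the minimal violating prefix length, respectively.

linearizable — witness: e1; e2; e3; e4; e5; e6

step 1: e1 enqueue(96) — queue <96>
step 2: e2 enqueue(63) — queue <96,63>
step 3: e3 enqueue(22) — queue <96,63,22>
step 4: e4 enqueue(67) — queue <96,63,22,67>
step 5: e5 enqueue(44) — queue <96,63,22,67,44>
step 6: e6 dequeue() → 96 — queue <63,22,67,44>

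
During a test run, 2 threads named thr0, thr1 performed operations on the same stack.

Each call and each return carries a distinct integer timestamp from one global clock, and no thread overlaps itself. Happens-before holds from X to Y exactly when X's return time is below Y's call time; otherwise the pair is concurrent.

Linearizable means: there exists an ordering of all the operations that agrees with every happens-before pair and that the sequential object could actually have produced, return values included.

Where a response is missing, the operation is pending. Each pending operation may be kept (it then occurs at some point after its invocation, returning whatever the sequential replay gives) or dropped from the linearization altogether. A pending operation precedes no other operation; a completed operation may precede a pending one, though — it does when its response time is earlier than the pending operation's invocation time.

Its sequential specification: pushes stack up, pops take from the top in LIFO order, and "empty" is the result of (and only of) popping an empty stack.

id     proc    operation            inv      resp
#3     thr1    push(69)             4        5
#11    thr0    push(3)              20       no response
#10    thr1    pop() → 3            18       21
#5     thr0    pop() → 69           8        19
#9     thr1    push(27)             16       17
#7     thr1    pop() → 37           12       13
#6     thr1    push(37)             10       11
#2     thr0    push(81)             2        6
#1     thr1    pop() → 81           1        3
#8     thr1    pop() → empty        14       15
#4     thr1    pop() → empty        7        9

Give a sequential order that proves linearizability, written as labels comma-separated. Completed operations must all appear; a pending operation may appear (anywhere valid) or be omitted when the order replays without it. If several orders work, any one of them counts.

#2, #1, #3, #5, #4, #6, #7, #8, #9, #11, #10

step 1: #2 push(81) — stack <81>
step 2: #1 pop() → 81 — stack <>
step 3: #3 push(69) — stack <69>
step 4: #5 pop() → 69 — stack <>
step 5: #4 pop() → empty — stack <>
step 6: #6 push(37) — stack <37>
step 7: #7 pop() → 37 — stack <>
step 8: #8 pop() → empty — stack <>
step 9: #9 push(27) — stack <27>
step 10: #11 push(3) (pending, included) — stack <27,3>
step 11: #10 pop() → 3 — stack <27>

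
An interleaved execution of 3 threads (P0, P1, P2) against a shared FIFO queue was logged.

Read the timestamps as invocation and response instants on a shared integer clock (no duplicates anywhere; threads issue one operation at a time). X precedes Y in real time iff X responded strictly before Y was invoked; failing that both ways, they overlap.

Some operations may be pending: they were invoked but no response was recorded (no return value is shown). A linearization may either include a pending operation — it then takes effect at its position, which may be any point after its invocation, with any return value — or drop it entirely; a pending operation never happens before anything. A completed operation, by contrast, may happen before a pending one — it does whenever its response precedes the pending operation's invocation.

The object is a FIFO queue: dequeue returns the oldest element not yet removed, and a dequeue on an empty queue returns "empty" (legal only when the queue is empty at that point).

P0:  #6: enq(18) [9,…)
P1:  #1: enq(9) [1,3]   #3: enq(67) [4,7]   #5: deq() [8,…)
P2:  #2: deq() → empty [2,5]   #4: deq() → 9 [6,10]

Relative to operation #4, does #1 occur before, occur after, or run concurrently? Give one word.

before

#1 spans [1,3], #4 spans [6,10]
resp(#1)=3 < inv(#4)=6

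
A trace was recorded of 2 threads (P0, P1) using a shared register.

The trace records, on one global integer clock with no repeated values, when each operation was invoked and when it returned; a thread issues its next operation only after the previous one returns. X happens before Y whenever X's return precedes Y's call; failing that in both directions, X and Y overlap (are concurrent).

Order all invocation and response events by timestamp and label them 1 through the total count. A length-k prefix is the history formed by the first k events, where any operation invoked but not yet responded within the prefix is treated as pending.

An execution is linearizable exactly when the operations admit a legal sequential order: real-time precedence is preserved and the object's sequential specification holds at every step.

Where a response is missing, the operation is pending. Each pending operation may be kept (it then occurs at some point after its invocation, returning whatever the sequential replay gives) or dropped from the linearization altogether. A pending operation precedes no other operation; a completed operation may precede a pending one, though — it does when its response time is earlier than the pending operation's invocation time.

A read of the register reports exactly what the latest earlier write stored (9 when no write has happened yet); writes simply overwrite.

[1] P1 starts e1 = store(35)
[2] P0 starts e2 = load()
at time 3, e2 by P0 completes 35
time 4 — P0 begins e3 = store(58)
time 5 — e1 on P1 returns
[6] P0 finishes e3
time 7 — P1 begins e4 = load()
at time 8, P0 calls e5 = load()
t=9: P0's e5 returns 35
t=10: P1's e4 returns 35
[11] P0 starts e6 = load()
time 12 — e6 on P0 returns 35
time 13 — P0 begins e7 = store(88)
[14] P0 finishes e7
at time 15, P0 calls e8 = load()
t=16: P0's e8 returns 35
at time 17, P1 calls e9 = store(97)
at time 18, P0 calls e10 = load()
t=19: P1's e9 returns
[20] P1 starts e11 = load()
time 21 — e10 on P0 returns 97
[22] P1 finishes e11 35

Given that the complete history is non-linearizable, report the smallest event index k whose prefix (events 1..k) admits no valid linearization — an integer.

9

events 1..8 are linearizable; a witness order is e1, e2, e3:
after step 1 (e1 store(35)): value 35
after step 2 (e2 load() → 35): value 35
after step 3 (e3 store(58)): value 58
with event 9 included (e5 responding at time 9), all real-time-consistent orders fail
include/drop combinations of the 1 pending operation (e4) were all tried; none helps
one such order, e1, e2, e3, e5 (pending dropped), breaks at step 4 where e5 load() → 35 is illegal
one such order, e2, e1, e3, e5 (pending dropped), breaks at step 1 where e2 load() → 35 is illegal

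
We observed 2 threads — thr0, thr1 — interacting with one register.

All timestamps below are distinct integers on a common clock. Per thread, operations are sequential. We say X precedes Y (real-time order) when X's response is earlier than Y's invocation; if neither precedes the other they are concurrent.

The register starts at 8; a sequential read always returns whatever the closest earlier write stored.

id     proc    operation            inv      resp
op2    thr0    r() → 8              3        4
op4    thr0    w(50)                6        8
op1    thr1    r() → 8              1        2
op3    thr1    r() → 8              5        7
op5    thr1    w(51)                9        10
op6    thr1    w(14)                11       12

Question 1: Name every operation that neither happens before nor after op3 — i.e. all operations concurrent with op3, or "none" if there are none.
Answer: op4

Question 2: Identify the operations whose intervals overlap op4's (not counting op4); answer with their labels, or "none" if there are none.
Answer: op3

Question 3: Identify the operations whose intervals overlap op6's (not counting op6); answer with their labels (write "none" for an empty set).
Answer: none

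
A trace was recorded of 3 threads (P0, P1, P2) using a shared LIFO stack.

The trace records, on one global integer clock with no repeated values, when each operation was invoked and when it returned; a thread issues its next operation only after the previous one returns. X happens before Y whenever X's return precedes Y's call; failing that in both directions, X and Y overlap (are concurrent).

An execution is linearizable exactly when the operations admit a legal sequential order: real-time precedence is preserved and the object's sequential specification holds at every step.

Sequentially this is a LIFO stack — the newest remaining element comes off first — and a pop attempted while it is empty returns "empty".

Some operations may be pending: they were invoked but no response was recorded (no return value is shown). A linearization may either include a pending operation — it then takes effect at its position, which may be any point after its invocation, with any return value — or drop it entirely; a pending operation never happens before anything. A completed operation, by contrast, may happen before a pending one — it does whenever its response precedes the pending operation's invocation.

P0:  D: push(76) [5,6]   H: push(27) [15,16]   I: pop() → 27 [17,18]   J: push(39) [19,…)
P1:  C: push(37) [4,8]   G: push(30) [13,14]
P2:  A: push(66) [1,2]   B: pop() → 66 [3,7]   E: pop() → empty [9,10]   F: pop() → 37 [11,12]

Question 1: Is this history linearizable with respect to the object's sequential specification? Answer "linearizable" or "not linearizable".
not linearizable

through event 9 a valid linearization exists; event 10 (E responding at time 10) ends that
the 5 completed operations admit 6 real-time orders; each fails the LIFO stack replay
sample order A, B, C, D, E stalls at step 5 — E pop() → empty has no legal effect
sample order A, B, D, C, E stalls at step 5 — E pop() → empty has no legal effect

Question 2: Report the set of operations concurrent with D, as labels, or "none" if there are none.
B, C

D runs from 5 to 6; window-overlapping ops are concurrent
A [1,2]: before
B [3,7]: concurrent
C [4,8]: concurrent
E [9,10]: after
F [11,12]: after
G [13,14]: after
H [15,16]: after
I [17,18]: after
J [19,…): after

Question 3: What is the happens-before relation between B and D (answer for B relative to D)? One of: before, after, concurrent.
concurrent

B spans [3,7], D spans [5,6]
the intervals overlap in both directions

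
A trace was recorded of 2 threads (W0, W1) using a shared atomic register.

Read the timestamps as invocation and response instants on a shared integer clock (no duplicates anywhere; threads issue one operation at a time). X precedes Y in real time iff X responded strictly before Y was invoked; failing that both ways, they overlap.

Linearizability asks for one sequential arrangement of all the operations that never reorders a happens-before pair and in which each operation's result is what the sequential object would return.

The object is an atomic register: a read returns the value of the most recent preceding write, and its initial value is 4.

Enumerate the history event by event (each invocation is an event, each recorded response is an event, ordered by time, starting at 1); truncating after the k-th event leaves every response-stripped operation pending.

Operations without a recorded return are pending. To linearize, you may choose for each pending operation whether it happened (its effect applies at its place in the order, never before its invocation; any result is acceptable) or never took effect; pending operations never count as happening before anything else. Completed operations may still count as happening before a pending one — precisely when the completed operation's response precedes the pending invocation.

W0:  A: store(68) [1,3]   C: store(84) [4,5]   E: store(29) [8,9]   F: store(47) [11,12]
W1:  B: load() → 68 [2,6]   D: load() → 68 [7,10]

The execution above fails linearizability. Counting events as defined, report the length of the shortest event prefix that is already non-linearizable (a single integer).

events 1..9 are linearizable, e.g. via A, B, C, D, E:
after step 1 (A store(68)): value 68
after step 2 (B load() → 68): value 68
after step 3 (C store(84)): value 84
after step 4 (D load() (pending, included)): value 84
after step 5 (E store(29)): value 29
event 10 — D's response, time 10 — after it, nothing linearizes
take A, B, C, D, E: step 4 already fails, because D load() → 68 cannot occur there
take A, B, C, E, D: step 5 already fails, because D load() → 68 cannot occur there

10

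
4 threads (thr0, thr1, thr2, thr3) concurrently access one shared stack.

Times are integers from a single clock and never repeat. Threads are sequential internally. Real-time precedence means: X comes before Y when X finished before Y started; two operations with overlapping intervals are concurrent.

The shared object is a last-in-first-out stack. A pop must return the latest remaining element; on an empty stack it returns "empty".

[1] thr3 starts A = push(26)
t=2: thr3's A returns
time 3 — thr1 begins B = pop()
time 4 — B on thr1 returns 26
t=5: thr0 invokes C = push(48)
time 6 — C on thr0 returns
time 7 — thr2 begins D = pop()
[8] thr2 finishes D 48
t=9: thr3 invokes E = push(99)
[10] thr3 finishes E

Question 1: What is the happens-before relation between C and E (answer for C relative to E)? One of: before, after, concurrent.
before

C spans [5,6], E spans [9,10]
resp(C)=6 < inv(E)=9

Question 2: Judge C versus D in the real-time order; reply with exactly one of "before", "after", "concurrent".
before

C spans [5,6], D spans [7,8]
resp(C)=6 < inv(D)=7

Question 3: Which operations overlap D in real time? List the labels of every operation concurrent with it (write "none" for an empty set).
none

D spans [7,8]: anything still running between times 7 and 8 counts as concurrent
A [1,2]: before
B [3,4]: before
C [5,6]: before
E [9,10]: after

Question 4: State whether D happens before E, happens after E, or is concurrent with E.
before

D spans [7,8], E spans [9,10]
resp(D)=8 < inv(E)=9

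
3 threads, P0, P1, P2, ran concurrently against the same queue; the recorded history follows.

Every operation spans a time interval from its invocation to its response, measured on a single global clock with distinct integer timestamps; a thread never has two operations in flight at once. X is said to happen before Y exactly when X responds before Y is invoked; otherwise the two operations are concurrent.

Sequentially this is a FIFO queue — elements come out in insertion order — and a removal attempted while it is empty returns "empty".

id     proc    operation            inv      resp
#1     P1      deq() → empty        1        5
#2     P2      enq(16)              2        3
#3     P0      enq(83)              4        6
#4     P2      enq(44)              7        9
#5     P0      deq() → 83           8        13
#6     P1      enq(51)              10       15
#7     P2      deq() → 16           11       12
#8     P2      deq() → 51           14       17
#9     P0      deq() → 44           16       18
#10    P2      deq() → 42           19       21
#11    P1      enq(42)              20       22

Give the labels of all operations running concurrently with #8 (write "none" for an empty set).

#6, #9

#8 runs from 14 to 17; window-overlapping ops are concurrent
#1 [1,5]: before
#2 [2,3]: before
#3 [4,6]: before
#4 [7,9]: before
#5 [8,13]: before
#6 [10,15]: concurrent
#7 [11,12]: before
#9 [16,18]: concurrent
#10 [19,21]: after
#11 [20,22]: after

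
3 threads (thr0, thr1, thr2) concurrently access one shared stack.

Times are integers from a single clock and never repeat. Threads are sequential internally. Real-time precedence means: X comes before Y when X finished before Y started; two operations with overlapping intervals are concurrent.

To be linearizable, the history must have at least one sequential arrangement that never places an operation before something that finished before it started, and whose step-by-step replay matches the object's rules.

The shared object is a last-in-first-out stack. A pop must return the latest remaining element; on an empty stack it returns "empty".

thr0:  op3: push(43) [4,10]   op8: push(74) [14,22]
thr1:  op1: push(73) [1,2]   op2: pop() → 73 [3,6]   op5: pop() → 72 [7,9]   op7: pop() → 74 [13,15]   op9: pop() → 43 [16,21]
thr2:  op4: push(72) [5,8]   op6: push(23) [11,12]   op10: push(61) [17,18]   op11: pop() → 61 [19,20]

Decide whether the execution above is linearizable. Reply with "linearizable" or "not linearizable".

events 1..20 are fine; event 21 — the response of op9 at time 21 — makes the prefix non-linearizable
every one of the 36 real-time-consistent orders over 10 completed stack ops fails the sequential spec
every completion of the 1 pending operation (op8) was checked; none linearizes
one such order, op1, op2, op3, op4, op5, op6, op7, op9, op10, op11 (pending dropped), breaks at step 7 where op7 pop() → 74 is illegal
one such order, op1, op2, op3, op4, op5, op6, op7, op10, op9, op11 (pending dropped), breaks at step 7 where op7 pop() → 74 is illegal

not linearizable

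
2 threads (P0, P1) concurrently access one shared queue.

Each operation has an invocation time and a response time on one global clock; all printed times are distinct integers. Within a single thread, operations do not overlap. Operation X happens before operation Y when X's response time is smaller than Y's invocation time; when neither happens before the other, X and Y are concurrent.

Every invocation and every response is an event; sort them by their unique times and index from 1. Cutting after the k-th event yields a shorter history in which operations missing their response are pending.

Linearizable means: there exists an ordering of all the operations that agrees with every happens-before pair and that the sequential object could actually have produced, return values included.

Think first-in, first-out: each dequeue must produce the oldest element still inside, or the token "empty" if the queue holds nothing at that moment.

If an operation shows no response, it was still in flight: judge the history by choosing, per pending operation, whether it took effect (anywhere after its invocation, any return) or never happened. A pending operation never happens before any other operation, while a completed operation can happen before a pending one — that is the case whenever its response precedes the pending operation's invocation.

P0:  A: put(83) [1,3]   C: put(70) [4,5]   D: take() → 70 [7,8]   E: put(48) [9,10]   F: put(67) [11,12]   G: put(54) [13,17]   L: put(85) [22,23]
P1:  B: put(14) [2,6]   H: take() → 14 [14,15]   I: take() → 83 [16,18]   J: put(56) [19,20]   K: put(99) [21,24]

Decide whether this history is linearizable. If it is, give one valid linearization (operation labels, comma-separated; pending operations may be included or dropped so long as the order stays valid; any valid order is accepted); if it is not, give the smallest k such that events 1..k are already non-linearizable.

not linearizable — minimal violating prefix: 8 events

events 1..7 are fine; event 8 — the response of D at time 8 — makes the prefix non-linearizable
all 3 real-time-respecting orders fail — 4 completed queue operations, no legal replay
take A, B, C, D: step 4 already fails, because D take() → 70 cannot occur there
take A, C, B, D: step 4 already fails, because D take() → 70 cannot occur there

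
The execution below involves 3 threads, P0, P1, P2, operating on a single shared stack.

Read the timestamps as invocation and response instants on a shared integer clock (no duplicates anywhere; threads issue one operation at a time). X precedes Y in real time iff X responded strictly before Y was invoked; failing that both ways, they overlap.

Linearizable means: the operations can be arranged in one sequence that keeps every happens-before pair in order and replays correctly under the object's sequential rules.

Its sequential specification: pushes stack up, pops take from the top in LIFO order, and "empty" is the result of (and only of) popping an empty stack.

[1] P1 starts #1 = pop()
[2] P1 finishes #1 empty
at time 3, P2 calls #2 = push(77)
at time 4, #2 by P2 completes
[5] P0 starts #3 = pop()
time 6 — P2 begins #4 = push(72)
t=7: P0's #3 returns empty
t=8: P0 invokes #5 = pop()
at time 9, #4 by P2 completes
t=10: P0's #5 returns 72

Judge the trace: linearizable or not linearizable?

cut after 6 events: linearizable; cut after 7 events (#3 responds, time 7): not linearizable
exactly one order of the 3 completed ops respects real time; the stack replay fails
include/drop combinations of the 1 pending operation (#4) were all tried; none helps
for example #1, #2, #3 (pending dropped) fails at step 3: #3 pop() → empty is not legal there

not linearizable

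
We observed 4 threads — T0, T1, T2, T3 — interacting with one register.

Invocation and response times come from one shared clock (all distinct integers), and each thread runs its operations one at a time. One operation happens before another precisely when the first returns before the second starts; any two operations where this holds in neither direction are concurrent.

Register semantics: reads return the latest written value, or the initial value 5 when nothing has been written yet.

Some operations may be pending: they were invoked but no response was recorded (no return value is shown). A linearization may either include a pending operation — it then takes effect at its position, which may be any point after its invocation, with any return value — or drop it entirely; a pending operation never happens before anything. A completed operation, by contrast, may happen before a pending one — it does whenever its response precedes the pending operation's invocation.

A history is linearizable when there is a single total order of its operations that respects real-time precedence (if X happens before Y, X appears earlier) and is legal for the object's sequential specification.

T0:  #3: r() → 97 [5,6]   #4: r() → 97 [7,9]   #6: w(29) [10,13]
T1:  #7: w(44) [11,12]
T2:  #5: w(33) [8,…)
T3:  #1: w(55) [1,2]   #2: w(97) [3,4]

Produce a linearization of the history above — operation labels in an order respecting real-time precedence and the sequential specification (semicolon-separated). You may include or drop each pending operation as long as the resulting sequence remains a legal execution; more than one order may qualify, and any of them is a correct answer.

1. #1 w(55), leaving value 55
2. #2 w(97), leaving value 97
3. #3 r() → 97, leaving value 97
4. #4 r() → 97, leaving value 97
5. #5 w(33) (pending, included), leaving value 33
6. #6 w(29), leaving value 29
7. #7 w(44), leaving value 44

#1; #2; #3; #4; #5; #6; #7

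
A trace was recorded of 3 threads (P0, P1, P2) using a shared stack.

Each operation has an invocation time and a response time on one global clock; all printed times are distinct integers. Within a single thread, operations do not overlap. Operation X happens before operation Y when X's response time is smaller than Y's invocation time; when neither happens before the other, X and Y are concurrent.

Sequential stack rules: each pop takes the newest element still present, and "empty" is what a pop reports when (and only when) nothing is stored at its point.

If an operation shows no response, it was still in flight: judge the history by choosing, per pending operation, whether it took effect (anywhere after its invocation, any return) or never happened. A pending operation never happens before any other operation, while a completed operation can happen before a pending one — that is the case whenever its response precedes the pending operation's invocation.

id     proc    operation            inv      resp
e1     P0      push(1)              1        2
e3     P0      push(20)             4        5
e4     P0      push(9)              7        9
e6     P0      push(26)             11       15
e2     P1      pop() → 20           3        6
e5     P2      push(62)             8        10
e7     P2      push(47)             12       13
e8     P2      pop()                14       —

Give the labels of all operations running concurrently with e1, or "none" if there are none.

none

concurrent with e1 ([1,2]): every op whose interval crosses 1..2
e2 [3,6]: after
e3 [4,5]: after
e4 [7,9]: after
e5 [8,10]: after
e6 [11,15]: after
e7 [12,13]: after
e8 [14,…): after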